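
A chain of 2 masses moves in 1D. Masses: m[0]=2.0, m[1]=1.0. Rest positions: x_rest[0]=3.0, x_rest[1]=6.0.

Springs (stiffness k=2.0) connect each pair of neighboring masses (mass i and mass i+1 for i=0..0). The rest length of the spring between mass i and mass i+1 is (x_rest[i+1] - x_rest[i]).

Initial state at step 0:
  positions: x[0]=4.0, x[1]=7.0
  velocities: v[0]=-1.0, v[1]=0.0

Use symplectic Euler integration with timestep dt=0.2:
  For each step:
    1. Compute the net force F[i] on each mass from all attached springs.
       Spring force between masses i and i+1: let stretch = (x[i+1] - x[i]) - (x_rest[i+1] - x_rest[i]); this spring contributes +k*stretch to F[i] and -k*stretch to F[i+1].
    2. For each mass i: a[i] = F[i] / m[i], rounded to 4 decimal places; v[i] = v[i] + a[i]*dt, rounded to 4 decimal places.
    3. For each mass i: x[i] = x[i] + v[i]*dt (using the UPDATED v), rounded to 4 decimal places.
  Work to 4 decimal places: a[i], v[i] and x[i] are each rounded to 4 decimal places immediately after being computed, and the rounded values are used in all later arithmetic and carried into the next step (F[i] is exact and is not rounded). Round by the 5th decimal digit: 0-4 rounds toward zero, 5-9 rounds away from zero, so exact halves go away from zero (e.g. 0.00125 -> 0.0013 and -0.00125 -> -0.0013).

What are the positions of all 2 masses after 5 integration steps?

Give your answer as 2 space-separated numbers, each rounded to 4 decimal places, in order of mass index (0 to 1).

Step 0: x=[4.0000 7.0000] v=[-1.0000 0.0000]
Step 1: x=[3.8000 7.0000] v=[-1.0000 0.0000]
Step 2: x=[3.6080 6.9840] v=[-0.9600 -0.0800]
Step 3: x=[3.4310 6.9379] v=[-0.8848 -0.2304]
Step 4: x=[3.2743 6.8513] v=[-0.7834 -0.4332]
Step 5: x=[3.1407 6.7185] v=[-0.6680 -0.6640]

Answer: 3.1407 6.7185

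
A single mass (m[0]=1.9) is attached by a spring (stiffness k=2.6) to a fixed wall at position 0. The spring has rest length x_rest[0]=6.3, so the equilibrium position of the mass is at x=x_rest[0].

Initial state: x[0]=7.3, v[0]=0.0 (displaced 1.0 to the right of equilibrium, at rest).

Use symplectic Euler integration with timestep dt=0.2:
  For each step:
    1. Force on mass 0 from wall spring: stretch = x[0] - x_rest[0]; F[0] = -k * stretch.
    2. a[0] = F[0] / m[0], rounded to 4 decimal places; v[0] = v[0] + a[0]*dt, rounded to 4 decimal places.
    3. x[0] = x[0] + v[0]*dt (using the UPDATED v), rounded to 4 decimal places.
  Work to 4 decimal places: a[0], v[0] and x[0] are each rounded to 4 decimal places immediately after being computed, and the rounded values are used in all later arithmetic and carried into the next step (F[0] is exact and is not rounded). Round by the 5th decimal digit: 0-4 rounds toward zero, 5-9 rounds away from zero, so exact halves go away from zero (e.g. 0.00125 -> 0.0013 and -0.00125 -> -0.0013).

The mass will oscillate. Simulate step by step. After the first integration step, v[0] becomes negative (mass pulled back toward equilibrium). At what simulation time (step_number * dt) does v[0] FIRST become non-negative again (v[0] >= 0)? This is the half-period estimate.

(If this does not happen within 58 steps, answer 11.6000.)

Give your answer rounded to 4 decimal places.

Step 0: x=[7.3000] v=[0.0000]
Step 1: x=[7.2453] v=[-0.2737]
Step 2: x=[7.1388] v=[-0.5324]
Step 3: x=[6.9864] v=[-0.7620]
Step 4: x=[6.7964] v=[-0.9499]
Step 5: x=[6.5792] v=[-1.0858]
Step 6: x=[6.3468] v=[-1.1622]
Step 7: x=[6.1118] v=[-1.1750]
Step 8: x=[5.8871] v=[-1.1235]
Step 9: x=[5.6850] v=[-1.0105]
Step 10: x=[5.5166] v=[-0.8422]
Step 11: x=[5.3910] v=[-0.6278]
Step 12: x=[5.3152] v=[-0.3790]
Step 13: x=[5.2933] v=[-0.1095]
Step 14: x=[5.3265] v=[0.1660]
First v>=0 after going negative at step 14, time=2.8000

Answer: 2.8000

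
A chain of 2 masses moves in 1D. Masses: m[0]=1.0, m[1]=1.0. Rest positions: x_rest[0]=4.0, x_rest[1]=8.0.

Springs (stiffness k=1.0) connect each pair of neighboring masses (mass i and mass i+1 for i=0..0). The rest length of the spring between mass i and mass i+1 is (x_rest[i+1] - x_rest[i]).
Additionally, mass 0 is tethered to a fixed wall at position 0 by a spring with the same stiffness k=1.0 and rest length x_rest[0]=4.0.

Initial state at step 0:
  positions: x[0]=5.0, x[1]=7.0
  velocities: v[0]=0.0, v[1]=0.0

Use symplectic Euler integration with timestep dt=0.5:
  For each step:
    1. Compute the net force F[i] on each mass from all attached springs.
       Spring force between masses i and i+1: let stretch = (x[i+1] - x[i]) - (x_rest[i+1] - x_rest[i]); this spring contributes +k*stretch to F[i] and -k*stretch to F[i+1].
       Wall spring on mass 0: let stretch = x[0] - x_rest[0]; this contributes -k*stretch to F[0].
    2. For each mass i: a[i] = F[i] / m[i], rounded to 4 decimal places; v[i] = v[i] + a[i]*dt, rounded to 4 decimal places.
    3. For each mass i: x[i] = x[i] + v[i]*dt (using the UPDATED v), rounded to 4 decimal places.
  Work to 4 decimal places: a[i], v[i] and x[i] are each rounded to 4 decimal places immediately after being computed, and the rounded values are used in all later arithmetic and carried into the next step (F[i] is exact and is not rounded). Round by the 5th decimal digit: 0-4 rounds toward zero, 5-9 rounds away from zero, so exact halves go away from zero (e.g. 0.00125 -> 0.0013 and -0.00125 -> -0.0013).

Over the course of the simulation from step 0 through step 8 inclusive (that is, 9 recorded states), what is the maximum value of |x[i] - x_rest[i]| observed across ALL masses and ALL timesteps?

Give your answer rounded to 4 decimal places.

Answer: 1.3982

Derivation:
Step 0: x=[5.0000 7.0000] v=[0.0000 0.0000]
Step 1: x=[4.2500 7.5000] v=[-1.5000 1.0000]
Step 2: x=[3.2500 8.1875] v=[-2.0000 1.3750]
Step 3: x=[2.6719 8.6407] v=[-1.1563 0.9063]
Step 4: x=[2.9180 8.6017] v=[0.4922 -0.0781]
Step 5: x=[3.8556 8.1417] v=[1.8751 -0.9200]
Step 6: x=[4.9008 7.6102] v=[2.0904 -1.0631]
Step 7: x=[5.3982 7.4013] v=[0.9947 -0.4178]
Step 8: x=[5.0468 7.6917] v=[-0.7029 0.5807]
Max displacement = 1.3982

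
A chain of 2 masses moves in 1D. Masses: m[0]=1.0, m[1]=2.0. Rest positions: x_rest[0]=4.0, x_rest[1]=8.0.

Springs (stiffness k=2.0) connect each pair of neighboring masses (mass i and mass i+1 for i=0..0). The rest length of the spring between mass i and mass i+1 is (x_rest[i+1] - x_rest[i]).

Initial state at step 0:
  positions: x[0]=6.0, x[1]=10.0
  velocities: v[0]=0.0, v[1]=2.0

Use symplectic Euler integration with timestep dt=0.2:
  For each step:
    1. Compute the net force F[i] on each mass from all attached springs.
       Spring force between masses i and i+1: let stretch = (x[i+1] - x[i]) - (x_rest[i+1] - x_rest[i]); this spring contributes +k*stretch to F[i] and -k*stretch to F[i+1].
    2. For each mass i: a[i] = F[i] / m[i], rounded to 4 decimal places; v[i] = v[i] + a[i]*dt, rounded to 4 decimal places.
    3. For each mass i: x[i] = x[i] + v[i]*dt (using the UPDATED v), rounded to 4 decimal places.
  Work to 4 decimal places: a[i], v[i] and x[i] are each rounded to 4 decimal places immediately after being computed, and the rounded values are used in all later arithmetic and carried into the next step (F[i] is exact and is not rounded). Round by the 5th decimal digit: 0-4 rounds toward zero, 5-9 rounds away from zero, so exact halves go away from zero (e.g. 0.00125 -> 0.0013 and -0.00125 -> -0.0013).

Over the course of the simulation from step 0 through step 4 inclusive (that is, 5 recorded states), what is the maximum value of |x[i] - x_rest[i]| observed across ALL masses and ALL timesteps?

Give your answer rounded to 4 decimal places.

Step 0: x=[6.0000 10.0000] v=[0.0000 2.0000]
Step 1: x=[6.0000 10.4000] v=[0.0000 2.0000]
Step 2: x=[6.0320 10.7840] v=[0.1600 1.9200]
Step 3: x=[6.1242 11.1379] v=[0.4608 1.7696]
Step 4: x=[6.2975 11.4513] v=[0.8663 1.5669]
Max displacement = 3.4513

Answer: 3.4513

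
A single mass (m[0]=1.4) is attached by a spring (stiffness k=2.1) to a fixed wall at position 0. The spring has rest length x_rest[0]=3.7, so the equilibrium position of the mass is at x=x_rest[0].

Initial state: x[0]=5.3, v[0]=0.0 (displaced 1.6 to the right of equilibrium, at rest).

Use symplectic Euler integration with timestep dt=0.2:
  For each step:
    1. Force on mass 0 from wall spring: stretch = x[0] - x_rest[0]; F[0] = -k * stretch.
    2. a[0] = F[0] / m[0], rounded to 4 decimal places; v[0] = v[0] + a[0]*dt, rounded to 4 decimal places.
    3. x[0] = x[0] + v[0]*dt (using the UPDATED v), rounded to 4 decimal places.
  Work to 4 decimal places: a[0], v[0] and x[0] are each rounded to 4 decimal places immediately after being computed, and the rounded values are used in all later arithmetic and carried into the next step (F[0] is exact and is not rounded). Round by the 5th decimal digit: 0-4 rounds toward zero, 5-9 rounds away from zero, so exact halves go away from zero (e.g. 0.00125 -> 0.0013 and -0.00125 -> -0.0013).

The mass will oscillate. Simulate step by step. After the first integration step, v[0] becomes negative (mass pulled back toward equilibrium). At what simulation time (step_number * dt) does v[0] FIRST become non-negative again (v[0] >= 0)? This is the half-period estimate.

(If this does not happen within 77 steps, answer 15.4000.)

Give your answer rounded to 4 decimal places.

Answer: 2.6000

Derivation:
Step 0: x=[5.3000] v=[0.0000]
Step 1: x=[5.2040] v=[-0.4800]
Step 2: x=[5.0178] v=[-0.9312]
Step 3: x=[4.7525] v=[-1.3265]
Step 4: x=[4.4240] v=[-1.6423]
Step 5: x=[4.0521] v=[-1.8595]
Step 6: x=[3.6591] v=[-1.9651]
Step 7: x=[3.2685] v=[-1.9528]
Step 8: x=[2.9038] v=[-1.8233]
Step 9: x=[2.5869] v=[-1.5844]
Step 10: x=[2.3368] v=[-1.2505]
Step 11: x=[2.1685] v=[-0.8415]
Step 12: x=[2.0921] v=[-0.3820]
Step 13: x=[2.1122] v=[0.1004]
First v>=0 after going negative at step 13, time=2.6000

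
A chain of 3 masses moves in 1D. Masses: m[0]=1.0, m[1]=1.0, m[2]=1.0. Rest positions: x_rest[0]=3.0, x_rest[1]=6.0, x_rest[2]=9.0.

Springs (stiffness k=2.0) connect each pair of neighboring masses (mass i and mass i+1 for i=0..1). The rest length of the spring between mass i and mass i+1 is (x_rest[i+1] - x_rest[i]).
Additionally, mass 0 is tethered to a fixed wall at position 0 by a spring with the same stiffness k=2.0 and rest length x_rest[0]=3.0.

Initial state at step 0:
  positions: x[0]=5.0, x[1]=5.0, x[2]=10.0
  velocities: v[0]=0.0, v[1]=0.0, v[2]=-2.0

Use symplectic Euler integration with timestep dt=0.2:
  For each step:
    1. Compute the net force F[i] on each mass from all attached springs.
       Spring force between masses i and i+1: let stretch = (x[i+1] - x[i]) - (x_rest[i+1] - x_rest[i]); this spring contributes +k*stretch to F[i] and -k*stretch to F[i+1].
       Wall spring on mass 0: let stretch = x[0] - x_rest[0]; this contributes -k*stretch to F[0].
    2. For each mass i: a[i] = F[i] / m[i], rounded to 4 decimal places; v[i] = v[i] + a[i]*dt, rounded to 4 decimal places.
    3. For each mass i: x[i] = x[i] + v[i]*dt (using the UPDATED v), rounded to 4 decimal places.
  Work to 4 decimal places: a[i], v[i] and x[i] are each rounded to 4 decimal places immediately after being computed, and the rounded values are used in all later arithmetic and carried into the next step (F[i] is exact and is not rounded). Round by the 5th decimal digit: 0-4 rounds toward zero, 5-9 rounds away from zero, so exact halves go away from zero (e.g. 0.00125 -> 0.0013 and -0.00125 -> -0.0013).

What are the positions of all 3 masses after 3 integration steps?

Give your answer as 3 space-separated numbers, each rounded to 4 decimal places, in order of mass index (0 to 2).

Step 0: x=[5.0000 5.0000 10.0000] v=[0.0000 0.0000 -2.0000]
Step 1: x=[4.6000 5.4000 9.4400] v=[-2.0000 2.0000 -2.8000]
Step 2: x=[3.8960 6.0592 8.7968] v=[-3.5200 3.2960 -3.2160]
Step 3: x=[3.0534 6.7644 8.1746] v=[-4.2131 3.5258 -3.1110]

Answer: 3.0534 6.7644 8.1746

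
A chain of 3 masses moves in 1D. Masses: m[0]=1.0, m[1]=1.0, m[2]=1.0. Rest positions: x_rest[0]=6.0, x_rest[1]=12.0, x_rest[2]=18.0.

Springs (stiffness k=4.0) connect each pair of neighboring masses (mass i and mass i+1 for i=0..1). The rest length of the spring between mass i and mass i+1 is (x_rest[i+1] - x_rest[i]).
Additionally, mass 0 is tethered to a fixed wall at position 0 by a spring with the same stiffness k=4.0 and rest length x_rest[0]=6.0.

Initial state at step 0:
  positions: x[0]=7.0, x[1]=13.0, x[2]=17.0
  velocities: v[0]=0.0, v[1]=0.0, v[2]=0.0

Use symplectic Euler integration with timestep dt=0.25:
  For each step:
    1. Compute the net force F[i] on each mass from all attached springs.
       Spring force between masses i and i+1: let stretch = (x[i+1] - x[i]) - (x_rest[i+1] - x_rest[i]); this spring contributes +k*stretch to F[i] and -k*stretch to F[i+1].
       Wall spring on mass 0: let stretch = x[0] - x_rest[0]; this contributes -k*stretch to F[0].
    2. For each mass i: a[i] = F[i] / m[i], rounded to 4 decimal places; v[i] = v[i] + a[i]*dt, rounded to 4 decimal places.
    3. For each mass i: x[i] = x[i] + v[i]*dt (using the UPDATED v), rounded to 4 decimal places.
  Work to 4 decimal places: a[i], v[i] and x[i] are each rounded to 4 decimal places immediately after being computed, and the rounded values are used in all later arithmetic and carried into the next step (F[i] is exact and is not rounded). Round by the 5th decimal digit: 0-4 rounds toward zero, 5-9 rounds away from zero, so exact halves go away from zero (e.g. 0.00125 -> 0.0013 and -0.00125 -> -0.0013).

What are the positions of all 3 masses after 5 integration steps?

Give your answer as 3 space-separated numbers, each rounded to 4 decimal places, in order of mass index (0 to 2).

Answer: 4.6817 11.6611 18.9424

Derivation:
Step 0: x=[7.0000 13.0000 17.0000] v=[0.0000 0.0000 0.0000]
Step 1: x=[6.7500 12.5000 17.5000] v=[-1.0000 -2.0000 2.0000]
Step 2: x=[6.2500 11.8125 18.2500] v=[-2.0000 -2.7500 3.0000]
Step 3: x=[5.5781 11.3438 18.8906] v=[-2.6875 -1.8750 2.5625]
Step 4: x=[4.9531 11.3203 19.1445] v=[-2.4999 -0.0939 1.0157]
Step 5: x=[4.6817 11.6611 18.9424] v=[-1.0858 1.3631 -0.8085]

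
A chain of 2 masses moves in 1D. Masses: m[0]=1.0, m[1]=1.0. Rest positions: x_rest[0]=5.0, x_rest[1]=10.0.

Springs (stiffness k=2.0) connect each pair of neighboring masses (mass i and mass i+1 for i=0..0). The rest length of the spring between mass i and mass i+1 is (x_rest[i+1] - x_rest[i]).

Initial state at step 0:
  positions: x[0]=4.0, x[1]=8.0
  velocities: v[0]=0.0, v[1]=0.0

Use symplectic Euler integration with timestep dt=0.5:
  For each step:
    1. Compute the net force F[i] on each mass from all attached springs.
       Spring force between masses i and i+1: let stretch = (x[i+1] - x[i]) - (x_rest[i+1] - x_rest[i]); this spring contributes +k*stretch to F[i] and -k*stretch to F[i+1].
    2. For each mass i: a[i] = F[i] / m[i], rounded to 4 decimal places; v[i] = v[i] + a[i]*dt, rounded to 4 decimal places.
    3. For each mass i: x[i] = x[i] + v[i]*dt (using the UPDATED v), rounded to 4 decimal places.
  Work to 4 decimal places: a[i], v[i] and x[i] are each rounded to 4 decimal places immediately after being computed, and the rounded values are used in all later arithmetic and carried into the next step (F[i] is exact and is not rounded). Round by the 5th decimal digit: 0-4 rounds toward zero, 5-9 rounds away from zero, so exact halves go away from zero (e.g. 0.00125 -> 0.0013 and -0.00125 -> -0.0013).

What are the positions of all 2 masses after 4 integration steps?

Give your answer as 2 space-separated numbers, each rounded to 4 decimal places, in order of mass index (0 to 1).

Answer: 3.5000 8.5000

Derivation:
Step 0: x=[4.0000 8.0000] v=[0.0000 0.0000]
Step 1: x=[3.5000 8.5000] v=[-1.0000 1.0000]
Step 2: x=[3.0000 9.0000] v=[-1.0000 1.0000]
Step 3: x=[3.0000 9.0000] v=[0.0000 0.0000]
Step 4: x=[3.5000 8.5000] v=[1.0000 -1.0000]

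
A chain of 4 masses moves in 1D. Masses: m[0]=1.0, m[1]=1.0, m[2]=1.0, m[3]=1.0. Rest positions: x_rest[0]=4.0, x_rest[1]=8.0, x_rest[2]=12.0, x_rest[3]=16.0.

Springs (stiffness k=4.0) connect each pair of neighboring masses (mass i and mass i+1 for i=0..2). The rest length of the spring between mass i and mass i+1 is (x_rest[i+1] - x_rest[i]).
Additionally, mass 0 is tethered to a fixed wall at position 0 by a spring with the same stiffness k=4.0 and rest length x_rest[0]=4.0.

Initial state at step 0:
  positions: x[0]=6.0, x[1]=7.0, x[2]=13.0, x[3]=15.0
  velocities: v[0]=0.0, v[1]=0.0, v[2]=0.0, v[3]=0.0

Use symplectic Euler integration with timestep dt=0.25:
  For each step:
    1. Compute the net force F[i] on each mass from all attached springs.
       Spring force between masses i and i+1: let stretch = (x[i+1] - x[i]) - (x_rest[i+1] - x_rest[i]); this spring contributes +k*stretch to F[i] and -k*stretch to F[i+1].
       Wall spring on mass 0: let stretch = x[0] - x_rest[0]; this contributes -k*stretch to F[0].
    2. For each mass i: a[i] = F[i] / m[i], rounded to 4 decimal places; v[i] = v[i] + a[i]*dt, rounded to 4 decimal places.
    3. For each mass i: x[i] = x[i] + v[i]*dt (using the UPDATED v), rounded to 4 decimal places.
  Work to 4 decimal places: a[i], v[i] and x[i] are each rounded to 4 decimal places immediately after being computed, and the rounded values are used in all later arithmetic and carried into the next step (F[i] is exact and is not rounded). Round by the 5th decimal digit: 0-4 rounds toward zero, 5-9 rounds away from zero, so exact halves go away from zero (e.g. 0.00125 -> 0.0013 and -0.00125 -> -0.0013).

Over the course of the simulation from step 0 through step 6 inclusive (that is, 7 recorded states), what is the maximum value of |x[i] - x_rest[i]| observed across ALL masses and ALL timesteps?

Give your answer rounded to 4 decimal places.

Answer: 2.4619

Derivation:
Step 0: x=[6.0000 7.0000 13.0000 15.0000] v=[0.0000 0.0000 0.0000 0.0000]
Step 1: x=[4.7500 8.2500 12.0000 15.5000] v=[-5.0000 5.0000 -4.0000 2.0000]
Step 2: x=[3.1875 9.5625 10.9375 16.1250] v=[-6.2500 5.2500 -4.2500 2.5000]
Step 3: x=[2.4219 9.6250 10.8281 16.4531] v=[-3.0625 0.2500 -0.4375 1.3125]
Step 4: x=[2.8516 8.1875 11.8242 16.3750] v=[1.7187 -5.7500 3.9844 -0.3125]
Step 5: x=[3.9024 6.3252 13.0488 16.1592] v=[4.2030 -7.4492 4.8985 -0.8633]
Step 6: x=[4.5833 5.5381 13.3701 16.1658] v=[2.7234 -3.1484 1.2853 0.0263]
Max displacement = 2.4619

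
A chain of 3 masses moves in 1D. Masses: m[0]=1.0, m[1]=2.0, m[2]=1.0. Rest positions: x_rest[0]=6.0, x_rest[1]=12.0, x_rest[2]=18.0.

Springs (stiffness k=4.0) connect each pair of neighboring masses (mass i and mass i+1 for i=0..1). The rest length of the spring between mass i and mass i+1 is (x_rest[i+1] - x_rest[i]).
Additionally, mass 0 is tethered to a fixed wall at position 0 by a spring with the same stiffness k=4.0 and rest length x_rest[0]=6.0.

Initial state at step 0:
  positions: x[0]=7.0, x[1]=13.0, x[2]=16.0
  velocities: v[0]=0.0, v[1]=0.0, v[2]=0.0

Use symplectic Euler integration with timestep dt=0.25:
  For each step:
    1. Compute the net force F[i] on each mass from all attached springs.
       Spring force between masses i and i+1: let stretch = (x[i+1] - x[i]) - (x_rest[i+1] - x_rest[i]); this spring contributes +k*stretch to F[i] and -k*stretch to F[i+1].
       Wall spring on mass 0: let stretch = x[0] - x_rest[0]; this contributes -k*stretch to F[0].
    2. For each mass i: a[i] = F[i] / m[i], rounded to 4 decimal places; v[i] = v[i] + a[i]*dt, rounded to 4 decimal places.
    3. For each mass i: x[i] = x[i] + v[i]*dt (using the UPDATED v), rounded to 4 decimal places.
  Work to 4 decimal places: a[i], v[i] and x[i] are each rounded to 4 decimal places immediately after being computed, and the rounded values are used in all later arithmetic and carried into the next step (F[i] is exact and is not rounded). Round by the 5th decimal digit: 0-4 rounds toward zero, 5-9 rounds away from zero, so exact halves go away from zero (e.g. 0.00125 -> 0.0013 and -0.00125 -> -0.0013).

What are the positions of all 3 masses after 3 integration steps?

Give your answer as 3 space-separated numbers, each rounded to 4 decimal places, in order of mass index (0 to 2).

Answer: 5.6797 11.4610 19.2032

Derivation:
Step 0: x=[7.0000 13.0000 16.0000] v=[0.0000 0.0000 0.0000]
Step 1: x=[6.7500 12.6250 16.7500] v=[-1.0000 -1.5000 3.0000]
Step 2: x=[6.2813 12.0313 17.9688] v=[-1.8750 -2.3750 4.8750]
Step 3: x=[5.6797 11.4610 19.2032] v=[-2.4063 -2.2813 4.9375]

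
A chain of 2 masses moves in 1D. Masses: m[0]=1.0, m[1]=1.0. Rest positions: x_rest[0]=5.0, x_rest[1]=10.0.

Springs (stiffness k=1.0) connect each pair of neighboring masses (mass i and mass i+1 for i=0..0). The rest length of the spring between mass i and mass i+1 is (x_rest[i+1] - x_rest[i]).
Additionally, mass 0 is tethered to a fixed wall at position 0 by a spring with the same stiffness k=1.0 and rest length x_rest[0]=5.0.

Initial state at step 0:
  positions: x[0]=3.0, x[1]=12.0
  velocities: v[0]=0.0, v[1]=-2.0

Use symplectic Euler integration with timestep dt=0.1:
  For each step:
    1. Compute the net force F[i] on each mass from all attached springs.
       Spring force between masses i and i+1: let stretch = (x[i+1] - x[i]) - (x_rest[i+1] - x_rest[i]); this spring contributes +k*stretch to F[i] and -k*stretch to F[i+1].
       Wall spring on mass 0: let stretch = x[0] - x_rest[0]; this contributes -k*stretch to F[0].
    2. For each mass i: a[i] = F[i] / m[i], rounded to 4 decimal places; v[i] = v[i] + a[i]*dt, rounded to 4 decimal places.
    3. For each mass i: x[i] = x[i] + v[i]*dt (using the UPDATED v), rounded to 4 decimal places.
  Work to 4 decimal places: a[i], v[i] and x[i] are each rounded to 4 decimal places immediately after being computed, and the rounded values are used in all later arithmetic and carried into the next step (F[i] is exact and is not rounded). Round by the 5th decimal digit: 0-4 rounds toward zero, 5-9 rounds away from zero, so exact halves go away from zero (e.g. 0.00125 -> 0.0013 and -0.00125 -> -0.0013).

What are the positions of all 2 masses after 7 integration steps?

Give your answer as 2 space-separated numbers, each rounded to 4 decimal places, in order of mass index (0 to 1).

Answer: 4.3825 9.7077

Derivation:
Step 0: x=[3.0000 12.0000] v=[0.0000 -2.0000]
Step 1: x=[3.0600 11.7600] v=[0.6000 -2.4000]
Step 2: x=[3.1764 11.4830] v=[1.1640 -2.7700]
Step 3: x=[3.3441 11.1729] v=[1.6770 -3.1007]
Step 4: x=[3.5567 10.8345] v=[2.1255 -3.3836]
Step 5: x=[3.8065 10.4734] v=[2.4976 -3.6114]
Step 6: x=[4.0849 10.0956] v=[2.7836 -3.7781]
Step 7: x=[4.3825 9.7077] v=[2.9762 -3.8792]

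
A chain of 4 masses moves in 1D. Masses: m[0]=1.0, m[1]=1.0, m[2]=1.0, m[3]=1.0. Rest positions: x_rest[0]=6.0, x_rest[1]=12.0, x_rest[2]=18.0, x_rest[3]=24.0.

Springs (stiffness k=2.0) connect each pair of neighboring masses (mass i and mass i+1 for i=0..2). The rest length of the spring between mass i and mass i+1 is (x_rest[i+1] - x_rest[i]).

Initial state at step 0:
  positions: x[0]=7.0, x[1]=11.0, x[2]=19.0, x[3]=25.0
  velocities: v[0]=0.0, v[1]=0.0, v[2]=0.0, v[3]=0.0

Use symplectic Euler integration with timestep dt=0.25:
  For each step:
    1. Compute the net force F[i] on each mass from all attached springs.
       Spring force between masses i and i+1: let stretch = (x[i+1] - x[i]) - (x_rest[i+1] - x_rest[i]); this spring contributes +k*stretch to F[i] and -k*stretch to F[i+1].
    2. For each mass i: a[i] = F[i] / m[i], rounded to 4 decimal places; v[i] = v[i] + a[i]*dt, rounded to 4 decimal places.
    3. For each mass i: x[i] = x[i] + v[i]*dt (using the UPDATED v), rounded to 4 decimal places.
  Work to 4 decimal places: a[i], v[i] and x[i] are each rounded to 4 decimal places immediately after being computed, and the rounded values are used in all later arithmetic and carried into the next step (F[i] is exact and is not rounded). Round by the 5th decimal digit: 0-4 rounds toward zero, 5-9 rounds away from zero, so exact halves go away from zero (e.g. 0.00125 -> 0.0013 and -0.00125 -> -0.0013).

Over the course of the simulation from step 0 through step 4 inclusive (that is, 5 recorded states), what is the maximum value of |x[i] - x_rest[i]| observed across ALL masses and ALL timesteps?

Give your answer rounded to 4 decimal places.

Step 0: x=[7.0000 11.0000 19.0000 25.0000] v=[0.0000 0.0000 0.0000 0.0000]
Step 1: x=[6.7500 11.5000 18.7500 25.0000] v=[-1.0000 2.0000 -1.0000 0.0000]
Step 2: x=[6.3438 12.3125 18.3750 24.9688] v=[-1.6250 3.2500 -1.5000 -0.1250]
Step 3: x=[5.9336 13.1367 18.0664 24.8633] v=[-1.6407 3.2969 -1.2344 -0.4219]
Step 4: x=[5.6738 13.6768 17.9912 24.6582] v=[-1.0392 2.1602 -0.3008 -0.8204]
Max displacement = 1.6768

Answer: 1.6768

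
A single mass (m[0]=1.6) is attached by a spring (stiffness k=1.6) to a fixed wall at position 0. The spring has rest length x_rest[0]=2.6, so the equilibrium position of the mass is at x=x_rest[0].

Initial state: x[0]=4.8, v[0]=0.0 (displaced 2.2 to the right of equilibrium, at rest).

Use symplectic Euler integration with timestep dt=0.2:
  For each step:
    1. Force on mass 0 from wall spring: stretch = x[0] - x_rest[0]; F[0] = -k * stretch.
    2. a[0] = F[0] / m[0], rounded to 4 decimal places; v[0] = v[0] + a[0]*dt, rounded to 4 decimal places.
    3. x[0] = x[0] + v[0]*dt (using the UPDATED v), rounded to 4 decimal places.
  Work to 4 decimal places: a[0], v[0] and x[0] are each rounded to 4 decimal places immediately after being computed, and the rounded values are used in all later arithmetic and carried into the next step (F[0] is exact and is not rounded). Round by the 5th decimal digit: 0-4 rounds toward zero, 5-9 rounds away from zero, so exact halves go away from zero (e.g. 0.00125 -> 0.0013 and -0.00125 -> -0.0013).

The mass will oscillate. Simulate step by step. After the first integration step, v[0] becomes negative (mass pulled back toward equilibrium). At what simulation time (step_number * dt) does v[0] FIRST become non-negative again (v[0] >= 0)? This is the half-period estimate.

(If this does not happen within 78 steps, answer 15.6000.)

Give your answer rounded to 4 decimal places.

Step 0: x=[4.8000] v=[0.0000]
Step 1: x=[4.7120] v=[-0.4400]
Step 2: x=[4.5395] v=[-0.8624]
Step 3: x=[4.2894] v=[-1.2503]
Step 4: x=[3.9718] v=[-1.5882]
Step 5: x=[3.5993] v=[-1.8626]
Step 6: x=[3.1868] v=[-2.0625]
Step 7: x=[2.7508] v=[-2.1799]
Step 8: x=[2.3088] v=[-2.2101]
Step 9: x=[1.8784] v=[-2.1519]
Step 10: x=[1.4769] v=[-2.0076]
Step 11: x=[1.1203] v=[-1.7830]
Step 12: x=[0.8229] v=[-1.4871]
Step 13: x=[0.5966] v=[-1.1317]
Step 14: x=[0.4504] v=[-0.7310]
Step 15: x=[0.3902] v=[-0.3011]
Step 16: x=[0.4184] v=[0.1409]
First v>=0 after going negative at step 16, time=3.2000

Answer: 3.2000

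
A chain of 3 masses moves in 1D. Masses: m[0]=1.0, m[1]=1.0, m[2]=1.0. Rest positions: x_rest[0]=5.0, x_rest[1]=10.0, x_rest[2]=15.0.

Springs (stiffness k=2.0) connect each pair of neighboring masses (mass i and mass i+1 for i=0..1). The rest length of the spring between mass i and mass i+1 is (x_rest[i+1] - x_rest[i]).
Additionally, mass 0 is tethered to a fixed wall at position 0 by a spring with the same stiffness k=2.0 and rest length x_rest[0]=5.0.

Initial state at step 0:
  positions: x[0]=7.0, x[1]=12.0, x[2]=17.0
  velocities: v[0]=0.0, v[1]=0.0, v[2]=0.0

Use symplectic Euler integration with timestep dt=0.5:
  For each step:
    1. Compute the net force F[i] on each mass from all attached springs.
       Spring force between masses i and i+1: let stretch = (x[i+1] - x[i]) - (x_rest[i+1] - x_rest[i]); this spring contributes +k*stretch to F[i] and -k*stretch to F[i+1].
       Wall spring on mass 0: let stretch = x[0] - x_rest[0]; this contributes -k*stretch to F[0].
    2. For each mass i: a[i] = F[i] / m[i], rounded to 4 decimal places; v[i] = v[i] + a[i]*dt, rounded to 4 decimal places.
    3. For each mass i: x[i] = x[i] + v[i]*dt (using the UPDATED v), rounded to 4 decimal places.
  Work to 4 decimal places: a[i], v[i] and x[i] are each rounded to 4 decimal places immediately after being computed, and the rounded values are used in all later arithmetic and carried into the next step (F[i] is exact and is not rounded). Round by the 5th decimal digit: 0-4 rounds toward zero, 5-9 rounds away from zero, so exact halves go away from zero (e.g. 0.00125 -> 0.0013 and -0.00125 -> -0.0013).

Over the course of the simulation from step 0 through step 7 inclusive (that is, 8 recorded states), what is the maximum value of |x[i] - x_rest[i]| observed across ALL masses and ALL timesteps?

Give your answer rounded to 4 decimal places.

Answer: 2.3906

Derivation:
Step 0: x=[7.0000 12.0000 17.0000] v=[0.0000 0.0000 0.0000]
Step 1: x=[6.0000 12.0000 17.0000] v=[-2.0000 0.0000 0.0000]
Step 2: x=[5.0000 11.5000 17.0000] v=[-2.0000 -1.0000 0.0000]
Step 3: x=[4.7500 10.5000 16.7500] v=[-0.5000 -2.0000 -0.5000]
Step 4: x=[5.0000 9.7500 15.8750] v=[0.5000 -1.5000 -1.7500]
Step 5: x=[5.1250 9.6875 14.4375] v=[0.2500 -0.1250 -2.8750]
Step 6: x=[4.9688 9.7188 13.1250] v=[-0.3125 0.0625 -2.6250]
Step 7: x=[4.7032 9.0782 12.6094] v=[-0.5313 -1.2813 -1.0312]
Max displacement = 2.3906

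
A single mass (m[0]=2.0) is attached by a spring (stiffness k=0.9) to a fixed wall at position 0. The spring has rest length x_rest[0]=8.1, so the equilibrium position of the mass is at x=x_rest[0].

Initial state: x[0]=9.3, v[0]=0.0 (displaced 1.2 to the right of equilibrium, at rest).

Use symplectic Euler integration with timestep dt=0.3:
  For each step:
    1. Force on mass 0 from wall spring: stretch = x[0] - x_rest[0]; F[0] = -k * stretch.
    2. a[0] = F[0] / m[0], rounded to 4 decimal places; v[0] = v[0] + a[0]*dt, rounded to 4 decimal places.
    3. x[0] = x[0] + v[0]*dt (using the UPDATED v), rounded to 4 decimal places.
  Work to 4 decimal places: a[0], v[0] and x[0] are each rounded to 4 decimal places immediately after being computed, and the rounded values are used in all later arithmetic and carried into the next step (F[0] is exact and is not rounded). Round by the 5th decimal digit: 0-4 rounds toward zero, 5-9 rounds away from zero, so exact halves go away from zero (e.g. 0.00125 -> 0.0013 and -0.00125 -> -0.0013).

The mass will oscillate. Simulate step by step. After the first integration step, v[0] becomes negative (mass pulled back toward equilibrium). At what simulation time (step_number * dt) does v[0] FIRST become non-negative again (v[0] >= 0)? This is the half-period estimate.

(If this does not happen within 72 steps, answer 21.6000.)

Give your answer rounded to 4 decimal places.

Step 0: x=[9.3000] v=[0.0000]
Step 1: x=[9.2514] v=[-0.1620]
Step 2: x=[9.1562] v=[-0.3174]
Step 3: x=[9.0182] v=[-0.4600]
Step 4: x=[8.8430] v=[-0.5840]
Step 5: x=[8.6377] v=[-0.6843]
Step 6: x=[8.4106] v=[-0.7569]
Step 7: x=[8.1710] v=[-0.7988]
Step 8: x=[7.9285] v=[-0.8084]
Step 9: x=[7.6929] v=[-0.7852]
Step 10: x=[7.4738] v=[-0.7302]
Step 11: x=[7.2801] v=[-0.6457]
Step 12: x=[7.1196] v=[-0.5350]
Step 13: x=[6.9988] v=[-0.4026]
Step 14: x=[6.9226] v=[-0.2540]
Step 15: x=[6.8941] v=[-0.0951]
Step 16: x=[6.9144] v=[0.0677]
First v>=0 after going negative at step 16, time=4.8000

Answer: 4.8000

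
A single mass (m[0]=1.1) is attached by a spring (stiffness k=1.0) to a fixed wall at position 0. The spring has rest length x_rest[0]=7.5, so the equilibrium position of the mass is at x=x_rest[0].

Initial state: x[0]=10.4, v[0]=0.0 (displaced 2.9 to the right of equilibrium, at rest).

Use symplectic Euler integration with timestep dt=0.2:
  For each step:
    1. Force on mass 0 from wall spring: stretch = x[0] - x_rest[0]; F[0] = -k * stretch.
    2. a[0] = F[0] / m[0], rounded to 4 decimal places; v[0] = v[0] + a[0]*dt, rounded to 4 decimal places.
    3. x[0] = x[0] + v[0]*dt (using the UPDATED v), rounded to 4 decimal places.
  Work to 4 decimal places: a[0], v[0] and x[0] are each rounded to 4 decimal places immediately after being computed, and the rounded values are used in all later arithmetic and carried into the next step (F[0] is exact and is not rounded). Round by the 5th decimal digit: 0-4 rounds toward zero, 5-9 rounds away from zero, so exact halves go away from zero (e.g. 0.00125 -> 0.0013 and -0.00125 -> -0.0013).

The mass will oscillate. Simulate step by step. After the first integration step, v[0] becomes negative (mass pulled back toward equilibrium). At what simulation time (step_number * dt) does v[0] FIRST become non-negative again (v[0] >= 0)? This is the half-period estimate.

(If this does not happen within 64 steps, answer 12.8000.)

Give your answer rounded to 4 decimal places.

Answer: 3.4000

Derivation:
Step 0: x=[10.4000] v=[0.0000]
Step 1: x=[10.2945] v=[-0.5273]
Step 2: x=[10.0874] v=[-1.0354]
Step 3: x=[9.7862] v=[-1.5058]
Step 4: x=[9.4019] v=[-1.9215]
Step 5: x=[8.9484] v=[-2.2673]
Step 6: x=[8.4423] v=[-2.5306]
Step 7: x=[7.9019] v=[-2.7019]
Step 8: x=[7.3469] v=[-2.7750]
Step 9: x=[6.7975] v=[-2.7472]
Step 10: x=[6.2736] v=[-2.6195]
Step 11: x=[5.7943] v=[-2.3965]
Step 12: x=[5.3770] v=[-2.0864]
Step 13: x=[5.0369] v=[-1.7004]
Step 14: x=[4.7864] v=[-1.2526]
Step 15: x=[4.6346] v=[-0.7592]
Step 16: x=[4.5870] v=[-0.2382]
Step 17: x=[4.6453] v=[0.2914]
First v>=0 after going negative at step 17, time=3.4000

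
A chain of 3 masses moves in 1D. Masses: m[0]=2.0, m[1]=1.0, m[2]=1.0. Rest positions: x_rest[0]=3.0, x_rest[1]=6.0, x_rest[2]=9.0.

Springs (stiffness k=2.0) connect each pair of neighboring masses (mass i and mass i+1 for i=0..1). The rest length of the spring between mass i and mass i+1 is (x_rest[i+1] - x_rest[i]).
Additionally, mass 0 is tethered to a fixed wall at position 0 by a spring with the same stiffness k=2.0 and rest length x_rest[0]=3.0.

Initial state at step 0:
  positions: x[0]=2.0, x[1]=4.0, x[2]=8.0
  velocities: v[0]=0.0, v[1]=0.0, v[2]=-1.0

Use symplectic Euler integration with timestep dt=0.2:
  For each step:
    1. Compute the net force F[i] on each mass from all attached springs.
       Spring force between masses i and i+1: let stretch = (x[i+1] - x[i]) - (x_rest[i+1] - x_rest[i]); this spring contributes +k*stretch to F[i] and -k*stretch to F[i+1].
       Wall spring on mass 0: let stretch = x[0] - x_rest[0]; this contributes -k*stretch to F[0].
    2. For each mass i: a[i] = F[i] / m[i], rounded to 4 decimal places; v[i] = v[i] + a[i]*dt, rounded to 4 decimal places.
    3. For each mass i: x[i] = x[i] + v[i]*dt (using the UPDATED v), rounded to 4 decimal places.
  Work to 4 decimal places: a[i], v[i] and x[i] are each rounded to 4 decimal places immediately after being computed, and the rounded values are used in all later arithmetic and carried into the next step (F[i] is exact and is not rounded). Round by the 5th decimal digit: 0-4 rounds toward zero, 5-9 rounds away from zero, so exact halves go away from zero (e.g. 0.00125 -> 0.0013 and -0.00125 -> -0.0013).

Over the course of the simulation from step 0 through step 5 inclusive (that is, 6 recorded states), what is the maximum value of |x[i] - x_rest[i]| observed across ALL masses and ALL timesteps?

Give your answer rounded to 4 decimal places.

Answer: 2.3646

Derivation:
Step 0: x=[2.0000 4.0000 8.0000] v=[0.0000 0.0000 -1.0000]
Step 1: x=[2.0000 4.1600 7.7200] v=[0.0000 0.8000 -1.4000]
Step 2: x=[2.0064 4.4320 7.3952] v=[0.0320 1.3600 -1.6240]
Step 3: x=[2.0296 4.7470 7.0733] v=[0.1158 1.5750 -1.6093]
Step 4: x=[2.0803 5.0307 6.8053] v=[0.2534 1.4186 -1.3398]
Step 5: x=[2.1658 5.2204 6.6354] v=[0.4274 0.9483 -0.8496]
Max displacement = 2.3646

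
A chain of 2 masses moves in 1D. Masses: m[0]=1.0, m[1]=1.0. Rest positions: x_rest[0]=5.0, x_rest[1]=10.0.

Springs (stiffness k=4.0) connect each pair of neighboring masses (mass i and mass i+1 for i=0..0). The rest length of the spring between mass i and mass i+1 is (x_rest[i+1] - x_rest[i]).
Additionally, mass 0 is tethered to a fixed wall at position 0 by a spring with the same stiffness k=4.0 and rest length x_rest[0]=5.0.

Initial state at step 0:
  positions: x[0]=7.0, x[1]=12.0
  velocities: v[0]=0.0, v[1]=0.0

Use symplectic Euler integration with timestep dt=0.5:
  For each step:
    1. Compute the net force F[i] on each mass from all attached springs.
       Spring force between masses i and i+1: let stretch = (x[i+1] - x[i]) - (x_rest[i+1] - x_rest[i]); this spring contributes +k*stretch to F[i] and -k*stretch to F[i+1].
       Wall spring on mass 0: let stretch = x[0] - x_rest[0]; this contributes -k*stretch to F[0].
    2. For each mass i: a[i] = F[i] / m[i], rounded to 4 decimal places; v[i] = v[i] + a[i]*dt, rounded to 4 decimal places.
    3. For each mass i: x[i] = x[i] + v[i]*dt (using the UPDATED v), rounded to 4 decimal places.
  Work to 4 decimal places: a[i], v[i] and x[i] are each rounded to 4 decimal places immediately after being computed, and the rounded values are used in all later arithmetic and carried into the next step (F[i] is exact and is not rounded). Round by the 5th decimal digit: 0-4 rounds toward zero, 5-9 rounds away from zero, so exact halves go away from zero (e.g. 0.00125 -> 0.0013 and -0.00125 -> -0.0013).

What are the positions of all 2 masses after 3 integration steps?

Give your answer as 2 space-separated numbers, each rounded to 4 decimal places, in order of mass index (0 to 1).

Step 0: x=[7.0000 12.0000] v=[0.0000 0.0000]
Step 1: x=[5.0000 12.0000] v=[-4.0000 0.0000]
Step 2: x=[5.0000 10.0000] v=[0.0000 -4.0000]
Step 3: x=[5.0000 8.0000] v=[0.0000 -4.0000]

Answer: 5.0000 8.0000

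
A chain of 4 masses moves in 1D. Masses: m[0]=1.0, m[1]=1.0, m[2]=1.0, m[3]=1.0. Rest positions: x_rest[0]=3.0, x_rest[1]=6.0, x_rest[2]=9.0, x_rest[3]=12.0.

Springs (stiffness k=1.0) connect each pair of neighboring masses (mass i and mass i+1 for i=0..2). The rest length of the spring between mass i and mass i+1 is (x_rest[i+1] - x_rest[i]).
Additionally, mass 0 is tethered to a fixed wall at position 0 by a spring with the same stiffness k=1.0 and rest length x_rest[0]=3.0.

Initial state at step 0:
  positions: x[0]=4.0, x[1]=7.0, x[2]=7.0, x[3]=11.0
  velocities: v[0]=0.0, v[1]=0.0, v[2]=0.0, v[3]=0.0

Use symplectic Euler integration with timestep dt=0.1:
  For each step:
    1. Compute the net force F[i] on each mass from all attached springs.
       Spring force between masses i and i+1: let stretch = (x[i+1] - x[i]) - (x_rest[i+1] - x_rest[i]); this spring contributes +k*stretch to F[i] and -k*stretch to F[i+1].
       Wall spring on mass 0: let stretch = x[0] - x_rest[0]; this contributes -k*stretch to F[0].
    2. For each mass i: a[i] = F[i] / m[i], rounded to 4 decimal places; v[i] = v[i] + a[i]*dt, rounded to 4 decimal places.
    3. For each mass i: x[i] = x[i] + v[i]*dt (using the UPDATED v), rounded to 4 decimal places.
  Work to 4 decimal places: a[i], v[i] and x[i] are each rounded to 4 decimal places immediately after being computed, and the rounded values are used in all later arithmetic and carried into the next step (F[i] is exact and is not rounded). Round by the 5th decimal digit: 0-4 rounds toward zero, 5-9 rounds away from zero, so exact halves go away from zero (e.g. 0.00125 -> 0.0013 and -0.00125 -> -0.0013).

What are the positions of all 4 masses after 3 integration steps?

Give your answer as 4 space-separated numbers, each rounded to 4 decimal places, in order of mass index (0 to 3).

Answer: 3.9395 6.8245 7.2340 10.9425

Derivation:
Step 0: x=[4.0000 7.0000 7.0000 11.0000] v=[0.0000 0.0000 0.0000 0.0000]
Step 1: x=[3.9900 6.9700 7.0400 10.9900] v=[-0.1000 -0.3000 0.4000 -0.1000]
Step 2: x=[3.9699 6.9109 7.1188 10.9705] v=[-0.2010 -0.5910 0.7880 -0.1950]
Step 3: x=[3.9395 6.8245 7.2340 10.9425] v=[-0.3039 -0.8643 1.1524 -0.2802]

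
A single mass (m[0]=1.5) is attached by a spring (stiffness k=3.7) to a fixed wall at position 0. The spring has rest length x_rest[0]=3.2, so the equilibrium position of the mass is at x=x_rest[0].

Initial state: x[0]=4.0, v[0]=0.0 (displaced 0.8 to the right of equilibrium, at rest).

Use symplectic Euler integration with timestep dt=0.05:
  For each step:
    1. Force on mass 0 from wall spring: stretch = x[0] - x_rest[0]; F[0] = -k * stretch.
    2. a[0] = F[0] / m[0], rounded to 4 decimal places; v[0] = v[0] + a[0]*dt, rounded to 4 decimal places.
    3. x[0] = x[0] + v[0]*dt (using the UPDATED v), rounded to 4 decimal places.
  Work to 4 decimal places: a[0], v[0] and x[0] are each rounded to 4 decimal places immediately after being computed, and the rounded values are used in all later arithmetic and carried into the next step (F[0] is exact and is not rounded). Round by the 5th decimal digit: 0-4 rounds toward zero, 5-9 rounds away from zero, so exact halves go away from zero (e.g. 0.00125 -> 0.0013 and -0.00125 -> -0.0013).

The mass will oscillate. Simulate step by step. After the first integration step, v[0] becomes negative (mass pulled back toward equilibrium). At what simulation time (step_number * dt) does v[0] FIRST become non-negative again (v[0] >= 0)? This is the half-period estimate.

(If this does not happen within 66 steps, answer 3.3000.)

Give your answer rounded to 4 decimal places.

Answer: 2.0000

Derivation:
Step 0: x=[4.0000] v=[0.0000]
Step 1: x=[3.9951] v=[-0.0987]
Step 2: x=[3.9853] v=[-0.1968]
Step 3: x=[3.9706] v=[-0.2937]
Step 4: x=[3.9512] v=[-0.3887]
Step 5: x=[3.9271] v=[-0.4814]
Step 6: x=[3.8985] v=[-0.5711]
Step 7: x=[3.8656] v=[-0.6573]
Step 8: x=[3.8286] v=[-0.7394]
Step 9: x=[3.7878] v=[-0.8169]
Step 10: x=[3.7433] v=[-0.8894]
Step 11: x=[3.6955] v=[-0.9564]
Step 12: x=[3.6446] v=[-1.0175]
Step 13: x=[3.5910] v=[-1.0723]
Step 14: x=[3.5350] v=[-1.1205]
Step 15: x=[3.4769] v=[-1.1618]
Step 16: x=[3.4171] v=[-1.1960]
Step 17: x=[3.3560] v=[-1.2228]
Step 18: x=[3.2939] v=[-1.2420]
Step 19: x=[3.2312] v=[-1.2536]
Step 20: x=[3.1683] v=[-1.2575]
Step 21: x=[3.1056] v=[-1.2536]
Step 22: x=[3.0435] v=[-1.2420]
Step 23: x=[2.9824] v=[-1.2227]
Step 24: x=[2.9226] v=[-1.1959]
Step 25: x=[2.8645] v=[-1.1617]
Step 26: x=[2.8085] v=[-1.1203]
Step 27: x=[2.7549] v=[-1.0720]
Step 28: x=[2.7040] v=[-1.0171]
Step 29: x=[2.6562] v=[-0.9559]
Step 30: x=[2.6118] v=[-0.8888]
Step 31: x=[2.5710] v=[-0.8163]
Step 32: x=[2.5341] v=[-0.7387]
Step 33: x=[2.5013] v=[-0.6566]
Step 34: x=[2.4728] v=[-0.5704]
Step 35: x=[2.4488] v=[-0.4807]
Step 36: x=[2.4294] v=[-0.3881]
Step 37: x=[2.4147] v=[-0.2931]
Step 38: x=[2.4049] v=[-0.1962]
Step 39: x=[2.4000] v=[-0.0981]
Step 40: x=[2.4000] v=[0.0006]
First v>=0 after going negative at step 40, time=2.0000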